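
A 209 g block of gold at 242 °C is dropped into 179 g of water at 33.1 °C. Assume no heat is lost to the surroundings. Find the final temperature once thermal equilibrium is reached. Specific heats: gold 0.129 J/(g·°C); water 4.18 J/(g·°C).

T_f ≈ 40.4 °C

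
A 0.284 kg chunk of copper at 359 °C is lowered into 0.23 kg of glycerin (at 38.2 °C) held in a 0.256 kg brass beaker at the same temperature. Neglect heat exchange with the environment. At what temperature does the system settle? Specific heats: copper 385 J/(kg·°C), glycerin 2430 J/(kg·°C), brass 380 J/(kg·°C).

T_f = Σ m_i c_i T_i / Σ m_i c_i:
T_f = (109.34·359 + 558.9·38.2 + 97.28·38.2) / (109.34 + 558.9 + 97.28)
    = 64319 / 765.52 ≈ 84.02 °C

T_f ≈ 84.0 °C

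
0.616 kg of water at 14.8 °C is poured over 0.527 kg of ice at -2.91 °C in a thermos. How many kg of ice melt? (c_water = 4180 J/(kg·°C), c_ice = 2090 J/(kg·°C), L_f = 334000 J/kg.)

Heat available from the water dropping to 0 °C: 0.616·4180·14.8 = 38108 J.
Of that, 0.527·2090·2.91 = 3205.2 J goes to bring the ice to 0 °C, leaving 34903 J.
Melting all 0.527 kg of ice would need 0.527·334000 = 176018 J.
That's not enough to melt it all — equilibrium is at 0 °C with ice remaining.
m_melted·334000 = 34903  ⇒  m_melted ≈ 0.1045 kg.

m_melted ≈ 0.105 kg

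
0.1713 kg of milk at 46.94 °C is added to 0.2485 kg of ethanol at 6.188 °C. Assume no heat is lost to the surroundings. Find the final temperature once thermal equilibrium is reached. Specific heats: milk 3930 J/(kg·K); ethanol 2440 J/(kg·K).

T_f ≈ 27.6 °C

Let T be the final temperature. ΣQ_i = 0:
0.1713*3930*(T − 46.94) + 0.2485*2440*(T − 6.188) = 0
673.21(T − 46.94) + 606.34(T − 6.188) = 0
(673.21 + 606.34) T = 673.21*46.94 + 606.34*6.188
T ≈ 27.63 °C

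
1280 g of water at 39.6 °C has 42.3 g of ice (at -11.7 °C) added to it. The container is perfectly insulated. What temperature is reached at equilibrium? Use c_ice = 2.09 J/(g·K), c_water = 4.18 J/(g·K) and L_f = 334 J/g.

Taking heat into each body as positive, Σ m c ΔT = 0:
ice -11.7→0 °C: 42.3×2.09×11.7 = 1034.4; melt ice: 42.3×334 = 14128; warm the meltwater: 176.81 T; water: 5350.4(T − 39.6)
5527.2 T = 211876 − 15163 = 196713
T ≈ 35.59 °C — above 0 °C, consistent with complete melting.

T_f ≈ 35.6 °C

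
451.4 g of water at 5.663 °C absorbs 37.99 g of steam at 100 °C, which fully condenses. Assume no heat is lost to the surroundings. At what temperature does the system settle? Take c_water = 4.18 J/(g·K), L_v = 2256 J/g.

T_f ≈ 54.9 °C

Taking heat into each body as positive, Σ m c ΔT = 0:
steam→water at 100 °C releases m L_v = 37.99·2256 = 85705
  condensed water 100 °C→T: 158.8(T − 100)
  original water: 1886.9(T − 5.663)
2045.7 T = 85705 + 15880 + 10685 = 112271
T ≈ 54.88 °C — below 100 °C, confirming all the steam condensed.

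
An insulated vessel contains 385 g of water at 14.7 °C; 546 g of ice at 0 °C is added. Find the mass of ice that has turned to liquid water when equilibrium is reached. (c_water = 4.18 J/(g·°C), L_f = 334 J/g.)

Water can give up m c ΔT = 385×4.18×14.7 = 23657 J before reaching 0 °C.
To melt every bit of ice: 546×334 = 182364 J.
23657 J < 182364 J, so only part of the ice melts and the system sits at 0 °C.
m_melted×334 = 23657  ⇒  m_melted ≈ 70.83 g.

m_melted ≈ 70.8 g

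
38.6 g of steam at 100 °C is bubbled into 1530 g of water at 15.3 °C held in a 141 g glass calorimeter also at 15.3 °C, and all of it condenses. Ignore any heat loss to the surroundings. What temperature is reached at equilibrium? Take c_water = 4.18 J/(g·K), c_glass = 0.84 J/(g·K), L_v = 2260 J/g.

Sum of m c ΔT and latent-heat terms is zero:
condense steam: −38.6·2260 = −87236
  condensate cools 100→T: 38.6·4.18·(T − 100) = 161.35(T − 100)
  original water: 6395.4(T − 15.3)
  glass cup: 141·0.84·(T − 15.3) = 118.44(T − 15.3)
6675.2 T = 87236 + 16135 + 99662 = 203033
T ≈ 30.42 °C, under the boiling point, so the assumption holds.

T_f ≈ 30.4 °C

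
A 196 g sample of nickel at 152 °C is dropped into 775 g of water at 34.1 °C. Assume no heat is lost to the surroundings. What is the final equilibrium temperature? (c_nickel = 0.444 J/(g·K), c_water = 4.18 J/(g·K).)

T_f ≈ 37.2 °C

T_f is the heat-capacity-weighted average of the initial temperatures:
T_f = (87.02×152 + 3239.5×34.1) / (87.02 + 3239.5)
    = 123695 / 3326.5 ≈ 37.18 °C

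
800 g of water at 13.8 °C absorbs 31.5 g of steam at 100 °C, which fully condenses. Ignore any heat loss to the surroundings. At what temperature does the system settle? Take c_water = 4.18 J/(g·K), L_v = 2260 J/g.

T_f ≈ 37.5 °C

Energy balance with sensible and latent terms:
latent heat released on condensation: 31.5·2260 = 71190; condensate cools 100→T: 31.5·4.18·(T − 100) = 131.67(T − 100); original water: 3344(T − 13.8)
3475.7 T = 71190 + 13167 + 46147 = 130504
T ≈ 37.55 °C — below 100 °C, confirming all the steam condensed.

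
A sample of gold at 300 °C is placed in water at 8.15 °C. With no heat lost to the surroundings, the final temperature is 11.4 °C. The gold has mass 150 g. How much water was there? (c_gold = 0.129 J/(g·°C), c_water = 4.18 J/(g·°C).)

|Q_gold| = |Q_water|:
150·0.129·(300 − 11.4) = m·4.18·(11.4 − 8.15)
13.58 m = 5584.4  ⇒  m ≈ 411.1 g

m ≈ 411 g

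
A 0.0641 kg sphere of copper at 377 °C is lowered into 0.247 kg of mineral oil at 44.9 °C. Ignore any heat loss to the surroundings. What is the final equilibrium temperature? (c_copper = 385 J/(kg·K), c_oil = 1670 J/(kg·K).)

Heat gained plus heat lost sum to zero:
0.0641*385*(T − 377) + 0.247*1670*(T − 44.9) = 0
24.68(T − 377) + 412.49(T − 44.9) = 0
437.17 T = 27825
T ≈ 63.65 °C

T_f ≈ 63.6 °C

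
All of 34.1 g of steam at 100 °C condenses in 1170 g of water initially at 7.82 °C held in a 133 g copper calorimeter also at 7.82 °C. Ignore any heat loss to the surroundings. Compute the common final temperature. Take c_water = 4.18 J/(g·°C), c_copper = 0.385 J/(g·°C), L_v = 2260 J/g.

T_f ≈ 25.6 °C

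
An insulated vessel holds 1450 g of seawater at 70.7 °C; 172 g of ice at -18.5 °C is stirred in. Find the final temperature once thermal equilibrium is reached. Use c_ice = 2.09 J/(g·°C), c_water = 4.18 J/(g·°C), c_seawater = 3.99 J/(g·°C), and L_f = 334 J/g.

T_f ≈ 53.0 °C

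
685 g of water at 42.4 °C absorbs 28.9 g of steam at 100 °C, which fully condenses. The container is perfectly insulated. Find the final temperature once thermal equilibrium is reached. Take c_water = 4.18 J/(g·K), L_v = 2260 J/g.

Setting the total heat transfer to zero:
latent heat released on condensation: 28.9×2260 = 65314
  condensed water 100 °C→T: 120.8(T − 100)
  original water: 2863.3(T − 42.4)
2984.1 T = 65314 + 12080 + 121404 = 198798
T ≈ 66.62 °C — below 100 °C, confirming all the steam condensed.

T_f ≈ 66.6 °C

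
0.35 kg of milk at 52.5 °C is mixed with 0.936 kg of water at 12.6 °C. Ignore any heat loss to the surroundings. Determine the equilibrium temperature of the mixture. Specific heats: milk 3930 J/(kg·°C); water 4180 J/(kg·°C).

T_f ≈ 23.0 °C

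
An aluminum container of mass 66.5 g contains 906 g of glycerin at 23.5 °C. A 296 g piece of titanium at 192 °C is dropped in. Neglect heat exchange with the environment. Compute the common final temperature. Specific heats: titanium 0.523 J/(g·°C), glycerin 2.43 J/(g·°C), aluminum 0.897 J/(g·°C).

T_f ≈ 34.3 °C

Conservation of energy gives ΣQ = 0:
296*0.523*(T − 192) + 906*2.43*(T − 23.5) + 66.5*0.897*(T − 23.5) = 0
154.81(T − 192) + 2201.6(T − 23.5) + 59.65(T − 23.5) = 0
2416 T = 82862
T ≈ 34.30 °C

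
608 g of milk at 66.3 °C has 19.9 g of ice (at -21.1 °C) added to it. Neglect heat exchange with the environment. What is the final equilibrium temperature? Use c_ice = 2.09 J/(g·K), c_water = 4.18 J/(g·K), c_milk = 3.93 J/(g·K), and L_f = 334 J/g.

T_f ≈ 61.0 °C

Let T be the final temperature. ΣQ_i = 0:
warm ice to 0 °C: 19.9×2.09×(0 − (-21.1)) = 877.57; latent heat to melt: 19.9×334 = 6646.6; warm the meltwater: 83.18 T; milk cools: 608×3.93×(T − 66.3) = 2389.4(T − 66.3)
2472.6 T = 158420 − 7524.2 = 150896
T ≈ 61.03 °C (positive, so assuming full melt was valid).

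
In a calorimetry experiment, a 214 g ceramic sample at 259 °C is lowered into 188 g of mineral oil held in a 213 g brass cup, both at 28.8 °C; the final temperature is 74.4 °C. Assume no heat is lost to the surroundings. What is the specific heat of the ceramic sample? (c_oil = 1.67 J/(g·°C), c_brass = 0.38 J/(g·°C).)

c ≈ 0.456 J/(g·°C)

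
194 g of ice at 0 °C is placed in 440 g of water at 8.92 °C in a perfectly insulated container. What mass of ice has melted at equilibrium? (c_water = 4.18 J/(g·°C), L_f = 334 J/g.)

Cooling the water to 0 °C releases 440·4.18·8.92 = 16406 J.
Fully melting the ice requires m_ice L_f = 194·334 = 64796 J.
That's not enough to melt it all — equilibrium is at 0 °C with ice remaining.
m_melted·334 = 16406  ⇒  m_melted ≈ 49.12 g.

m_melted ≈ 49.1 g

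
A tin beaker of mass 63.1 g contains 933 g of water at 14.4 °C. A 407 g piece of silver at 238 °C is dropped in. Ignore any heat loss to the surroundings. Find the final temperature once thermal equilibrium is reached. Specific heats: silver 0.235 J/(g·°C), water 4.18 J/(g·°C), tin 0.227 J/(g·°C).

Heat gained plus heat lost sum to zero:
407×0.235×(T − 238) + 933×4.18×(T − 14.4) + 63.1×0.227×(T − 14.4) = 0
95.64(T − 238) + 3899.9(T − 14.4) + 14.32(T − 14.4) = 0
(95.64 + 3899.9 + 14.32) T = 95.64×238 + 3899.9×14.4 + 14.32×14.4
T = 79129 / 4009.9 = 19.7 °C

T_f ≈ 19.7 °C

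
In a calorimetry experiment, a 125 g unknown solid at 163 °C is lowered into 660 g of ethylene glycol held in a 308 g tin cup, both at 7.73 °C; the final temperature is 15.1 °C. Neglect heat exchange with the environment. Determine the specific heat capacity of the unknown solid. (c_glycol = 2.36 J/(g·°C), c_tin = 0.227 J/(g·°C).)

Let T be the final temperature. ΣQ_i = 0:
125×c×(15.1 − 163) + 660×2.36×(15.1 − 7.73) + 308×0.227×(15.1 − 7.73) = 0
-18488 c = -11995
c = -11995/-18488 ≈ 0.6488 J/(g·°C)

c ≈ 0.649 J/(g·°C)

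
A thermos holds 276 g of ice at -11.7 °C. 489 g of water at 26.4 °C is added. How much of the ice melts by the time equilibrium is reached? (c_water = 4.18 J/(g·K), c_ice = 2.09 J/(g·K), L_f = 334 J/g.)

m_melted ≈ 141 g

Heat available from the water dropping to 0 °C: 489·4.18·26.4 = 53962 J.
Of that, 276·2.09·11.7 = 6749 J goes to bring the ice to 0 °C, leaving 47213 J.
Fully melting the ice requires m_ice L_f = 276·334 = 92184 J.
47213 J < 92184 J, so only part of the ice melts and the system sits at 0 °C.
m_melt = 47213 / L_f = 141.4 g.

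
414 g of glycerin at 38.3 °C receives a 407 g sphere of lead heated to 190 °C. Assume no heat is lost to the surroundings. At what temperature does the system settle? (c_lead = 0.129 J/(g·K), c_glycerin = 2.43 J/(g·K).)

T_f ≈ 45.8 °C

T_f = Σ m_i c_i T_i / Σ m_i c_i:
T_f = (52.5×190 + 1006×38.3) / (52.5 + 1006)
    = 48506 / 1058.5 ≈ 45.82 °C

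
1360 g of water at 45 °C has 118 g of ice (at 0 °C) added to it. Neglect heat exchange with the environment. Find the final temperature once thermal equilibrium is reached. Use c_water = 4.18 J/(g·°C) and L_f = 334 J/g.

T_f ≈ 35.0 °C

Energy balance with sensible and latent terms:
latent heat to melt: 118·334 = 39412; meltwater 0→T: 118·4.18·T = 493.24 T; water: 5684.8(T − 45)
6178 T = 255816 − 39412 = 216404
T ≈ 35.03 °C (positive, so assuming full melt was valid).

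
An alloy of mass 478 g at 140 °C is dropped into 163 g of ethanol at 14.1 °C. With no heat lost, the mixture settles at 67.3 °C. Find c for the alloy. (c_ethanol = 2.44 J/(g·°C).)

c ≈ 0.609 J/(g·°C)

Heat lost by the alloy = heat gained by the ethanol:
478·c·(140 − 67.3) = 163·2.44·(67.3 − 14.1)
34751 c = 21159  ⇒  c ≈ 0.6089 J/(g·°C)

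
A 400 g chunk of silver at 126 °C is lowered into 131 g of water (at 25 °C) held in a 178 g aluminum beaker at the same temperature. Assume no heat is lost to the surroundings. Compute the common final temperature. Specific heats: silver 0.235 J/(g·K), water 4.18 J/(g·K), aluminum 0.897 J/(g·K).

Energy conservation, ΣQ = 0:
400×0.235×(T − 126) + 131×4.18×(T − 25) + 178×0.897×(T − 25) = 0
(94 + 547.58 + 159.67) T = 94×126 + 547.58×25 + 159.67×25
T = 29525/801.25 ≈ 36.85 °C

T_f ≈ 36.8 °C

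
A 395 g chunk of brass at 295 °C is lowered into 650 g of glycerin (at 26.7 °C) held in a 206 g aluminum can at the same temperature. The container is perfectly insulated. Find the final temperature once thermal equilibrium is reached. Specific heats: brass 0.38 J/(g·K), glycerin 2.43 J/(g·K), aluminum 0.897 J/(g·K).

T_f ≈ 47.7 °C

Conservation of energy gives ΣQ = 0:
395*0.38*(T − 295) + 650*2.43*(T − 26.7) + 206*0.897*(T − 26.7) = 0
(150.1 + 1579.5 + 184.78) T = 150.1*295 + 1579.5*26.7 + 184.78*26.7
T ≈ 47.74 °C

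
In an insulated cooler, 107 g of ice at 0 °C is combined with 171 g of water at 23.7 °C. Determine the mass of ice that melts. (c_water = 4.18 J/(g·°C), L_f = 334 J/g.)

m_melted ≈ 50.7 g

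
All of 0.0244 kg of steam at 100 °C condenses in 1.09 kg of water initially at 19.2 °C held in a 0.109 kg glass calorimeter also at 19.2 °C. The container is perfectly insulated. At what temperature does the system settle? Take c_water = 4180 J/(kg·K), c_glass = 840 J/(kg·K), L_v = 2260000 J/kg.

Sum of m c ΔT and latent-heat terms is zero:
steam→water at 100 °C releases m L_v = 0.0244·2260000 = 55144
  condensate cools 100→T: 0.0244·4180·(T − 100) = 101.99(T − 100)
  original water: 4556.2(T − 19.2)
  glass cup: 0.109·840·(T − 19.2) = 91.56(T − 19.2)
4749.8 T = 55144 + 10199 + 89237 = 154580
T ≈ 32.54 °C, under the boiling point, so the assumption holds.

T_f ≈ 32.5 °C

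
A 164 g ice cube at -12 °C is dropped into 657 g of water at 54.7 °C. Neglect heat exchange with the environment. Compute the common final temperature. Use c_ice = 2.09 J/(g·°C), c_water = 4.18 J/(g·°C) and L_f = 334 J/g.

T_f ≈ 26.6 °C

Net heat exchanged in the isolated system is zero:
ice -12→0 °C: 164×2.09×12 = 4113.1
  melt ice: 164×334 = 54776
  meltwater 0→T: 164×4.18×T = 685.52 T
  water cools: 657×4.18×(T − 54.7) = 2746.3(T − 54.7)
3431.8 T = 150220 − 58889 = 91331
T ≈ 26.61 °C — above 0 °C, consistent with complete melting.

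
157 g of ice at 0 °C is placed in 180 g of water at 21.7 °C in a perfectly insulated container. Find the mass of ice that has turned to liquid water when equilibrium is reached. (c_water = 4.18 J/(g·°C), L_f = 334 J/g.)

Water can give up m c ΔT = 180·4.18·21.7 = 16327 J before reaching 0 °C.
To melt every bit of ice: 157·334 = 52438 J.
That's not enough to melt it all — equilibrium is at 0 °C with ice remaining.
m_melted·334 = 16327  ⇒  m_melted ≈ 48.88 g.

m_melted ≈ 48.9 g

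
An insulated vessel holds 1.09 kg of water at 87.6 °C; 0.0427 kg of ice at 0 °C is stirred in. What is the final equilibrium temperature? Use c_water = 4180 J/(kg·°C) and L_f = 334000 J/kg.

T_f ≈ 81.3 °C

Sum of m c ΔT and latent-heat terms is zero:
fusion: m_ice L_f = 0.0427×334000 = 14262; meltwater 0→T: 0.0427×4180×T = 178.49 T; water cools: 1.09×4180×(T − 87.6) = 4556.2(T − 87.6)
4734.7 T = 399123 − 14262 = 384861
T ≈ 81.29 °C. Since T > 0 °C, the all-ice-melts assumption holds.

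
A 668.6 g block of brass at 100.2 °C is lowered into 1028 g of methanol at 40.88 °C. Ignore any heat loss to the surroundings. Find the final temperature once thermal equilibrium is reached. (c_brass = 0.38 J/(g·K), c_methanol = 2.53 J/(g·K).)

T_f ≈ 46.2 °C

Energy conservation, ΣQ = 0:
668.6·0.38·(T − 100.2) + 1028·2.53·(T − 40.88) = 0
254.07(T − 100.2) + 2600.8(T − 40.88) = 0
2854.9 T = 131780
T = 131780/2854.9 ≈ 46.16 °C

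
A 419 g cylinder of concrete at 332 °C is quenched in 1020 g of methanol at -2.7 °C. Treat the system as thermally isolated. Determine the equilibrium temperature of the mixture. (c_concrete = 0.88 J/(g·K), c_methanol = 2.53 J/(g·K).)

Set heat shed by the hot body equal to heat absorbed by the cold body:
419·0.88·(332 − T) = 1020·2.53·(T − (-2.7))
368.72(332 − T) = 2580.6(T − (-2.7))
2949.3 T = 115447  ⇒  T ≈ 39.14 °C

T_f ≈ 39.1 °C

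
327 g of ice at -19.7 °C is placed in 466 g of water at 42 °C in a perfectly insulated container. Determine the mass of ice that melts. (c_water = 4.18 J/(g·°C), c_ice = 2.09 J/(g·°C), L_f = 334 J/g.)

m_melted ≈ 205 g

Cooling the water to 0 °C releases 466×4.18×42 = 81811 J.
Warming the ice to 0 °C takes 327×2.09×19.7 = 13464 J, leaving 68347 J for melting.
Fully melting the ice requires m_ice L_f = 327×334 = 109218 J.
68347 J < 109218 J, so only part of the ice melts and the system sits at 0 °C.
m_melt = 68347 / L_f = 204.6 g.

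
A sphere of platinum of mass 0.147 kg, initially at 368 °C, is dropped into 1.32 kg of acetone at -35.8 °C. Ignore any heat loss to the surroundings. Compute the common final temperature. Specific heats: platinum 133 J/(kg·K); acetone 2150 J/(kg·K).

T_f ≈ -33.0 °C

Let T be the final temperature. ΣQ_i = 0:
0.147×133×(T − 368) + 1.32×2150×(T − (-35.8)) = 0
(19.55 + 2838) T = 19.55×368 + 2838×(-35.8)
T = -94406/2857.6 ≈ -33.04 °C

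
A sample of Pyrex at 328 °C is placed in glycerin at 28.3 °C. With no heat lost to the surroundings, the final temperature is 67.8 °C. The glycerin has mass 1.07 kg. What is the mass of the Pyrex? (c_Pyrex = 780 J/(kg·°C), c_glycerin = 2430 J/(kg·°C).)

Heat lost by the Pyrex = heat gained by the glycerin:
m×780×(328 − 67.8) = 1.07×2430×(67.8 − 28.3)
202956 m = 102704  ⇒  m ≈ 0.506 kg

m ≈ 0.506 kg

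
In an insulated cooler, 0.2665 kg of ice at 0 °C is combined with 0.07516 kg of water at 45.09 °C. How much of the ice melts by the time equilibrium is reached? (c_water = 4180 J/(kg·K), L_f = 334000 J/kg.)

Water can give up m c ΔT = 0.07516×4180×45.09 = 14166 J before reaching 0 °C.
Fully melting the ice requires m_ice L_f = 0.2665×334000 = 89011 J.
14166 J < 89011 J, so only part of the ice melts and the system sits at 0 °C.
Mass melted = 14166/334000 ≈ 0.04241 kg.

m_melted ≈ 0.0424 kg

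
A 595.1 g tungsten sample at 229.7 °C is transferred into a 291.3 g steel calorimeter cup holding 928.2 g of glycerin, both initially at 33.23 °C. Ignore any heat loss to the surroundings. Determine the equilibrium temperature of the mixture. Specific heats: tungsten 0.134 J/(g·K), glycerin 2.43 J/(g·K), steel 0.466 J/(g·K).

With ΣQ=0 the equilibrium temperature is the m·c-weighted mean:
T_f = (79.74·229.7 + 2255.5·33.23 + 135.75·33.23) / (79.74 + 2255.5 + 135.75)
    = 97779 / 2471 ≈ 39.57 °C

T_f ≈ 39.6 °C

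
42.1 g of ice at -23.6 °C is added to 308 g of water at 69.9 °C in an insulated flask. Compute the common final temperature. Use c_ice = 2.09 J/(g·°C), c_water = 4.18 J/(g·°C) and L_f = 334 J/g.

Conservation of energy gives ΣQ = 0:
ice -23.6→0 °C: 42.1×2.09×23.6 = 2076.5; latent heat to melt: 42.1×334 = 14061; warm the meltwater: 175.98 T; water: 1287.4(T − 69.9)
1463.4 T = 89992 − 16138 = 73854
T ≈ 50.47 °C — above 0 °C, consistent with complete melting.

T_f ≈ 50.5 °C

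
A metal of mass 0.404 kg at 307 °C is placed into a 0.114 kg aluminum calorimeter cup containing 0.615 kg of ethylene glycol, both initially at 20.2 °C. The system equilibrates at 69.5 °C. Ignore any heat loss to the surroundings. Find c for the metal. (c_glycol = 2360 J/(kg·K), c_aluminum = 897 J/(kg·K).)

c ≈ 798 J/(kg·K)

Energy conservation, ΣQ = 0:
0.404·c·(69.5 − 307) + 0.615·2360·(69.5 − 20.2) + 0.114·897·(69.5 − 20.2) = 0
-95.95 c = -76595
c = -76595/-95.95 ≈ 798.3 J/(kg·K)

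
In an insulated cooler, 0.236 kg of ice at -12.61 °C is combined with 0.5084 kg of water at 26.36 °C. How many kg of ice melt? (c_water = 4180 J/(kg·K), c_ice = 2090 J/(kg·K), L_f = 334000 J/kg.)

m_melted ≈ 0.149 kg

Water can give up m c ΔT = 0.5084·4180·26.36 = 56018 J before reaching 0 °C.
Of that, 0.236·2090·12.61 = 6219.8 J goes to bring the ice to 0 °C, leaving 49798 J.
To melt every bit of ice: 0.236·334000 = 78824 J.
49798 J < 78824 J, so only part of the ice melts and the system sits at 0 °C.
Mass melted = 49798/334000 ≈ 0.1491 kg.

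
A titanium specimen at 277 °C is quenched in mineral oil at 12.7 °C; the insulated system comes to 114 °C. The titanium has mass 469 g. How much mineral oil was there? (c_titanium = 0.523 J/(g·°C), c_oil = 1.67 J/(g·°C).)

Heat lost by the titanium = heat gained by the oil:
469·0.523·(277 − 114) = m·1.67·(114 − 12.7)
169.17 m = 39982  ⇒  m ≈ 236.3 g

m ≈ 236 g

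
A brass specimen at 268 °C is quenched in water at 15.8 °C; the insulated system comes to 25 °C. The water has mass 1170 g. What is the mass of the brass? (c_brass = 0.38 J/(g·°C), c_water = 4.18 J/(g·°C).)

m ≈ 487 g

Net heat exchanged in the isolated system is zero:
m·0.38·(25 − 268) + 1170·4.18·(25 − 15.8) = 0
-92.34 m = -44994
m = -44994/-92.34 ≈ 487.3 g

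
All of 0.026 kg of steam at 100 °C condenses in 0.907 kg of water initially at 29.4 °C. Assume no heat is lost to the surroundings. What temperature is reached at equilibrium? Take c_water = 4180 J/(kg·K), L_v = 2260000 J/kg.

T_f ≈ 46.4 °C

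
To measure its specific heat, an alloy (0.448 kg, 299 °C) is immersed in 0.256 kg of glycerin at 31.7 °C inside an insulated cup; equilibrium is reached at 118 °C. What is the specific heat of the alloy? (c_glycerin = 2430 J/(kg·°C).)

Energy conservation, ΣQ = 0:
0.448×c×(118 − 299) + 0.256×2430×(118 − 31.7) = 0
-81.09 c = -53686
c = -53686/-81.09 ≈ 662.1 J/(kg·°C)

c ≈ 662 J/(kg·°C)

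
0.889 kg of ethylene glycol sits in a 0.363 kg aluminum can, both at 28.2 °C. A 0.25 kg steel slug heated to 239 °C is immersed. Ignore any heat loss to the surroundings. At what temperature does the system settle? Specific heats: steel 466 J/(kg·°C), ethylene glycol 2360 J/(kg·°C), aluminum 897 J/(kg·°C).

T_f ≈ 37.9 °C

Heat gained plus heat lost sum to zero:
0.25·466·(T − 239) + 0.889·2360·(T − 28.2) + 0.363·897·(T − 28.2) = 0
116.5(T − 239) + 2098(T − 28.2) + 325.61(T − 28.2) = 0
2540.2 T = 96190
T = 96190/2540.2 ≈ 37.87 °C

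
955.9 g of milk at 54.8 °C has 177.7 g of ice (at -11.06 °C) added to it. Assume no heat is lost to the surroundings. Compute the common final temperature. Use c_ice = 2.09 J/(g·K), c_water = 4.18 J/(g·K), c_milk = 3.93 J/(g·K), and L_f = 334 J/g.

T_f ≈ 31.6 °C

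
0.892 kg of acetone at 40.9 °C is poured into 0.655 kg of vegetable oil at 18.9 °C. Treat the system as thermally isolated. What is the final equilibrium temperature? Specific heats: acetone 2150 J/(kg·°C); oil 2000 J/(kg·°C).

T_f is the heat-capacity-weighted average of the initial temperatures:
T_f = (1917.8×40.9 + 1310×18.9) / (1917.8 + 1310)
    = 103197 / 3227.8 ≈ 31.97 °C

T_f ≈ 32.0 °C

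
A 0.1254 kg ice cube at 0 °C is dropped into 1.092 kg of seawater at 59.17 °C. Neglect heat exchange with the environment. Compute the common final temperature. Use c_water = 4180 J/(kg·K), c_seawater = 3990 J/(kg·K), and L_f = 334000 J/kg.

T_f ≈ 44.2 °C

Taking heat into each body as positive, Σ m c ΔT = 0:
latent heat to melt: 0.1254·334000 = 41884; warm the meltwater: 524.17 T; seawater cools: 1.092·3990·(T − 59.17) = 4357.1(T − 59.17)
4881.3 T = 257808 − 41884 = 215925
T ≈ 44.24 °C. Since T > 0 °C, the all-ice-melts assumption holds.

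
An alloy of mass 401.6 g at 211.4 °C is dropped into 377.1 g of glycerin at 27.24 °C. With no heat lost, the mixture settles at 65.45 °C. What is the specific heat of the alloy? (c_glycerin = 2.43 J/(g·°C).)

c ≈ 0.597 J/(g·°C)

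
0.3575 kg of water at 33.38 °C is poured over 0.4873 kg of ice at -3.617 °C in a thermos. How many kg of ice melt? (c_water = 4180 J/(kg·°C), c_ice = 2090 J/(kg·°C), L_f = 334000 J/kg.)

m_melted ≈ 0.138 kg

Water can give up m c ΔT = 0.3575·4180·33.38 = 49881 J before reaching 0 °C.
Of that, 0.4873·2090·3.617 = 3683.8 J goes to bring the ice to 0 °C, leaving 46198 J.
To melt every bit of ice: 0.4873·334000 = 162758 J.
That's not enough to melt it all — equilibrium is at 0 °C with ice remaining.
m_melted·334000 = 46198  ⇒  m_melted ≈ 0.1383 kg.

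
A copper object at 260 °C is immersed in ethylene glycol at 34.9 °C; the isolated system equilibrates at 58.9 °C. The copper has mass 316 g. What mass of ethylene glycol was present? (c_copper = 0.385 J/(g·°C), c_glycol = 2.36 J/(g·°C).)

Let T be the final temperature. ΣQ_i = 0:
316×0.385×(58.9 − 260) + m×2.36×(58.9 − 34.9) = 0
56.64 m = 24466
m = 24466/56.64 ≈ 432 g

m ≈ 432 g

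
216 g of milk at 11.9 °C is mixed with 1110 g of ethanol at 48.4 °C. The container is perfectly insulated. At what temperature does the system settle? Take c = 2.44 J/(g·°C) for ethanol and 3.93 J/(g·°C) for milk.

T_f ≈ 39.7 °C

|Q_ethanol| = |Q_milk|:
1110×2.44×(48.4 − T) = 216×3.93×(T − 11.9)
2708.4(48.4 − T) = 848.88(T − 11.9)
3557.3 T = 141188  ⇒  T ≈ 39.69 °C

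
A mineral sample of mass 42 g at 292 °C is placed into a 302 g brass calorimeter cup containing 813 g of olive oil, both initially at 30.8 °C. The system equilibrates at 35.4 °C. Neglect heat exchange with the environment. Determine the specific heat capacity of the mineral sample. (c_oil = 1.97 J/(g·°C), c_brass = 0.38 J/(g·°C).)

c ≈ 0.733 J/(g·°C)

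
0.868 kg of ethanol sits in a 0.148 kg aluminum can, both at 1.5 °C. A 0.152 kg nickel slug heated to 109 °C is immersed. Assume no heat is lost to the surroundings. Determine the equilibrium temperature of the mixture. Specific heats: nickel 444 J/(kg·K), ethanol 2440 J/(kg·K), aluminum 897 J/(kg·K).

Net heat exchanged in the isolated system is zero:
0.152*444*(T − 109) + 0.868*2440*(T − 1.5) + 0.148*897*(T − 1.5) = 0
67.49(T − 109) + 2117.9(T − 1.5) + 132.76(T − 1.5) = 0
2318.2 T = 10732
T = 10732/2318.2 ≈ 4.63 °C

T_f ≈ 4.6 °C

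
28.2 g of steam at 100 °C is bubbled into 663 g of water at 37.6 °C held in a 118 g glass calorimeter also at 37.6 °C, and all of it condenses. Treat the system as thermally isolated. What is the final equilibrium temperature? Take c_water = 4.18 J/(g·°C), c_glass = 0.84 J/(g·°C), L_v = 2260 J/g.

T_f ≈ 61.4 °C

Conservation of energy gives ΣQ = 0:
steam→water at 100 °C releases m L_v = 28.2·2260 = 63732; condensate cools 100→T: 28.2·4.18·(T − 100) = 117.88(T − 100); water warms: 663·4.18·(T − 37.6) = 2771.3(T − 37.6); cup: 99.12(T − 37.6)
2988.3 T = 63732 + 11788 + 107929 = 183449
T ≈ 61.39 °C (< 100 °C, so full condensation is consistent).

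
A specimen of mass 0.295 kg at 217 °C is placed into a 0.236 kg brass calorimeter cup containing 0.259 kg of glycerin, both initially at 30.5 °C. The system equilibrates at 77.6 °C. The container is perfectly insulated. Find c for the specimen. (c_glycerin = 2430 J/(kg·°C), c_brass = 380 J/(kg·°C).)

Setting the total heat transfer to zero:
0.295·c·(77.6 − 217) + 0.259·2430·(77.6 − 30.5) + 0.236·380·(77.6 − 30.5) = 0
-41.12 c = -33867
c = -33867/-41.12 ≈ 823.6 J/(kg·°C)

c ≈ 824 J/(kg·°C)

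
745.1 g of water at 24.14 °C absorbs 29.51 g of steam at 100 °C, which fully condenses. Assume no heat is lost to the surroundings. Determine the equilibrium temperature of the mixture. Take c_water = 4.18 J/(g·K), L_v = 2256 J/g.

T_f ≈ 47.6 °C

Energy conservation, ΣQ = 0:
steam→water at 100 °C releases m L_v = 29.51·2256 = 66575
  condensed water 100 °C→T: 123.35(T − 100)
  water warms: 745.1·4.18·(T − 24.14) = 3114.5(T − 24.14)
3237.9 T = 66575 + 12335 + 75184 = 154094
T ≈ 47.59 °C — below 100 °C, confirming all the steam condensed.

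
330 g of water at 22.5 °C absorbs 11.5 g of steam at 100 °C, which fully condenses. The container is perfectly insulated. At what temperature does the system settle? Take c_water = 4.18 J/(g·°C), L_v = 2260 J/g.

Energy balance with sensible and latent terms:
condense steam: −11.5×2260 = −25990
  condensate cools 100→T: 11.5×4.18×(T − 100) = 48.07(T − 100)
  water warms: 330×4.18×(T − 22.5) = 1379.4(T − 22.5)
1427.5 T = 25990 + 4807 + 31036 = 61834
T ≈ 43.32 °C (< 100 °C, so full condensation is consistent).

T_f ≈ 43.3 °C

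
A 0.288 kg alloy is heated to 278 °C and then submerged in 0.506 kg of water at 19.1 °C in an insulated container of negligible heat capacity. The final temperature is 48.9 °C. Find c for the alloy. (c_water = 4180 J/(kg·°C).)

Let T be the final temperature. ΣQ_i = 0:
0.288×c×(48.9 − 278) + 0.506×4180×(48.9 − 19.1) = 0
-65.98 c = -63029
c = -63029/-65.98 ≈ 955.3 J/(kg·°C)

c ≈ 955 J/(kg·°C)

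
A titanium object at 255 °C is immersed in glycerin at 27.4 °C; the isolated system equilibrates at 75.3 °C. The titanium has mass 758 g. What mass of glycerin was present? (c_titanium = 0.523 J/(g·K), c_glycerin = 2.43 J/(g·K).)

m ≈ 612 g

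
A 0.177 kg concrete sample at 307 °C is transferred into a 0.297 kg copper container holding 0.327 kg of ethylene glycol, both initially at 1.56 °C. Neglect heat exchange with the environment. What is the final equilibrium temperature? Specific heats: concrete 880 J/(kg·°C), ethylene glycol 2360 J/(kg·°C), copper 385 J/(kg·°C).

T_f ≈ 47.2 °C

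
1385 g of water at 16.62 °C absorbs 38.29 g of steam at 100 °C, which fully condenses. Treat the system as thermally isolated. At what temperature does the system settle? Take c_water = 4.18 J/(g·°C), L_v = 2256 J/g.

Net heat exchanged in the isolated system is zero:
condense steam: −38.29×2256 = −86382; condensate cools 100→T: 38.29×4.18×(T − 100) = 160.05(T − 100); water warms: 1385×4.18×(T − 16.62) = 5789.3(T − 16.62)
5949.4 T = 86382 + 16005 + 96218 = 198606
T ≈ 33.38 °C — below 100 °C, confirming all the steam condensed.

T_f ≈ 33.4 °C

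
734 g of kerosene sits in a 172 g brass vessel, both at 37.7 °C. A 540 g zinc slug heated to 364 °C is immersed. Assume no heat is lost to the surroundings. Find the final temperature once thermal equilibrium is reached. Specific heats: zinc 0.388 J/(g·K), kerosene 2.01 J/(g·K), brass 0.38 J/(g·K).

Heat gained plus heat lost sum to zero:
540×0.388×(T − 364) + 734×2.01×(T − 37.7) + 172×0.38×(T − 37.7) = 0
209.52(T − 364) + 1475.3(T − 37.7) + 65.36(T − 37.7) = 0
1750.2 T = 134350
T = 134350 / 1750.2 = 76.8 °C

T_f ≈ 76.8 °C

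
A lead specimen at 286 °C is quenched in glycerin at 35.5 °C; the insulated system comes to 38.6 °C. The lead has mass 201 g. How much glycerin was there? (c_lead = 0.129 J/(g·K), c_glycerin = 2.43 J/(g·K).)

m ≈ 852 g

Heat lost by the lead = heat gained by the glycerin:
201×0.129×(286 − 38.6) = m×2.43×(38.6 − 35.5)
7.533 m = 6414.8  ⇒  m ≈ 851.6 g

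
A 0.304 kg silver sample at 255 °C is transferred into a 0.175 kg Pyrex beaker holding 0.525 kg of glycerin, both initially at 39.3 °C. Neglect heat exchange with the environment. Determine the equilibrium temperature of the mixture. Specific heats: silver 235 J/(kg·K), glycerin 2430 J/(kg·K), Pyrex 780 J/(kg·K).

T_f ≈ 49.7 °C

Energy conservation, ΣQ = 0:
0.304*235*(T − 255) + 0.525*2430*(T − 39.3) + 0.175*780*(T − 39.3) = 0
71.44(T − 255) + 1275.8(T − 39.3) + 136.5(T − 39.3) = 0
(71.44 + 1275.8 + 136.5) T = 71.44*255 + 1275.8*39.3 + 136.5*39.3
T = 73719 / 1483.7 = 49.7 °C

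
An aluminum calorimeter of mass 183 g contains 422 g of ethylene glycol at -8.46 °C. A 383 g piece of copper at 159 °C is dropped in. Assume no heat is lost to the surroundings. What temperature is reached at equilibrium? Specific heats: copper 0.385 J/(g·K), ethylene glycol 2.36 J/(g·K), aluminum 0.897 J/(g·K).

T_f ≈ 10.4 °C

Energy conservation, ΣQ = 0:
383·0.385·(T − 159) + 422·2.36·(T − (-8.46)) + 183·0.897·(T − (-8.46)) = 0
147.46(T − 159) + 995.92(T − (-8.46)) + 164.15(T − (-8.46)) = 0
(147.46 + 995.92 + 164.15) T = 147.46·159 + 995.92·(-8.46) + 164.15·(-8.46)
T = 13631 / 1307.5 = 10.4 °C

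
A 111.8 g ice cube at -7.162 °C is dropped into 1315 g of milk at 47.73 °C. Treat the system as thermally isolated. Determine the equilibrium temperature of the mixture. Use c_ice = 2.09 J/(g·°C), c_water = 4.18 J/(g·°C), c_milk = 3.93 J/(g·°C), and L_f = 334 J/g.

Let T be the final temperature. ΣQ_i = 0:
warm ice to 0 °C: 111.8×2.09×(0 − (-7.162)) = 1673.5; latent heat to melt: 111.8×334 = 37341; meltwater 0→T: 111.8×4.18×T = 467.32 T; milk cools: 1315×3.93×(T − 47.73) = 5167.9(T − 47.73)
5635.3 T = 246666 − 39015 = 207652
T ≈ 36.85 °C — above 0 °C, consistent with complete melting.

T_f ≈ 36.8 °C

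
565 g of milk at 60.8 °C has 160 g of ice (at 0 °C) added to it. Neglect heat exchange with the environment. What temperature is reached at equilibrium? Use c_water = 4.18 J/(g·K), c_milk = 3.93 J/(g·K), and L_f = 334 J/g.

Heat gained plus heat lost sum to zero:
fusion: m_ice L_f = 160×334 = 53440
  meltwater 0→T: 160×4.18×T = 668.8 T
  milk cools: 565×3.93×(T − 60.8) = 2220.5(T − 60.8)
2889.2 T = 135003 − 53440 = 81563
T ≈ 28.23 °C. Since T > 0 °C, the all-ice-melts assumption holds.

T_f ≈ 28.2 °C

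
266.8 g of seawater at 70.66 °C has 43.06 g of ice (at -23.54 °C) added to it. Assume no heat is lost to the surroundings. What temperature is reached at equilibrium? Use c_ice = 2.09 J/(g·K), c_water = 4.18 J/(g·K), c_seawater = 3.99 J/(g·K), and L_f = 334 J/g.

T_f ≈ 47.2 °C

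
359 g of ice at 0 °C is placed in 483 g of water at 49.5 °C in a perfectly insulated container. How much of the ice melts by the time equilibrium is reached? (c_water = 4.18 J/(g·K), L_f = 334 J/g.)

m_melted ≈ 299 g

Water can give up m c ΔT = 483·4.18·49.5 = 99938 J before reaching 0 °C.
Fully melting the ice requires m_ice L_f = 359·334 = 119906 J.
99938 J < 119906 J, so only part of the ice melts and the system sits at 0 °C.
Mass melted = 99938/334 ≈ 299.2 g.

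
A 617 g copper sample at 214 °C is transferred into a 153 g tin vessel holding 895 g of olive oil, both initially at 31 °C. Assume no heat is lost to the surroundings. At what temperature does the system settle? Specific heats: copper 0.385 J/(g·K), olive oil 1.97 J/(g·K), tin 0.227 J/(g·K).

Heat gained plus heat lost sum to zero:
617*0.385*(T − 214) + 895*1.97*(T − 31) + 153*0.227*(T − 31) = 0
2035.4 T = 106569
T = 106569 / 2035.4 = 52.4 °C

T_f ≈ 52.4 °C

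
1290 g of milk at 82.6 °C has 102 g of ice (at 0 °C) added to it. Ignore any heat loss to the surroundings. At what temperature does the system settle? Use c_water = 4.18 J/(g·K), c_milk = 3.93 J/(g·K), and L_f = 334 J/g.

T_f ≈ 70.0 °C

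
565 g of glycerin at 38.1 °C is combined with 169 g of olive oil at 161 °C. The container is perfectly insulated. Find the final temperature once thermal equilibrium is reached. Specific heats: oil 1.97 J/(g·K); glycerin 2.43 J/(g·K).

T_f ≈ 62.1 °C

T_f = Σ m_i c_i T_i / Σ m_i c_i:
T_f = (332.93×161 + 1373×38.1) / (332.93 + 1373)
    = 105911 / 1705.9 ≈ 62.09 °C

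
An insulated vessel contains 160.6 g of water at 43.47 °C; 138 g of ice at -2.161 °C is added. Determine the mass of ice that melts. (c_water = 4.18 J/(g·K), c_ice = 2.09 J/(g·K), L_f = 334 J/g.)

m_melted ≈ 85.5 g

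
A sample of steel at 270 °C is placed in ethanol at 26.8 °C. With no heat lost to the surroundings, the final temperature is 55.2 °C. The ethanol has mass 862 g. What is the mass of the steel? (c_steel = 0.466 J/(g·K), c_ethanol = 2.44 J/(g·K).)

m ≈ 597 g

Let T be the final temperature. ΣQ_i = 0:
m×0.466×(55.2 − 270) + 862×2.44×(55.2 − 26.8) = 0
-100.1 m = -59733
m = -59733/-100.1 ≈ 596.8 g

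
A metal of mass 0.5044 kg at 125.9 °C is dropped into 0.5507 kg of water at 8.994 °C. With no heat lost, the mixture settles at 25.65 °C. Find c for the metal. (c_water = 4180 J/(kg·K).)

c ≈ 758 J/(kg·K)

Let T be the final temperature. ΣQ_i = 0:
0.5044×c×(25.65 − 125.9) + 0.5507×4180×(25.65 − 8.994) = 0
-50.57 c = -38341
c = -38341/-50.57 ≈ 758.2 J/(kg·K)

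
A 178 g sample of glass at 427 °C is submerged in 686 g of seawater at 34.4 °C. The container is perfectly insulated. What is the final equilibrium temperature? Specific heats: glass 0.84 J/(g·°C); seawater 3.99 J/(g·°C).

Energy conservation, ΣQ = 0:
178*0.84*(T − 427) + 686*3.99*(T − 34.4) = 0
149.52(T − 427) + 2737.1(T − 34.4) = 0
2886.7 T = 158003
T ≈ 54.74 °C

T_f ≈ 54.7 °C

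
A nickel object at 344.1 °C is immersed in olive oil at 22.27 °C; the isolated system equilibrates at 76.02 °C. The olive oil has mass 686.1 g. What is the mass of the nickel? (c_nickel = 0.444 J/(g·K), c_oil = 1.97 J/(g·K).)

m ≈ 610 g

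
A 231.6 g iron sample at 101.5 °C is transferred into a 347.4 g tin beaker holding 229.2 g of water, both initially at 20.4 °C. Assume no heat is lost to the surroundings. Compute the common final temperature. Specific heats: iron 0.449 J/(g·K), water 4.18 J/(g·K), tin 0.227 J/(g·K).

T_f ≈ 27.8 °C

Net heat exchanged in the isolated system is zero:
231.6*0.449*(T − 101.5) + 229.2*4.18*(T − 20.4) + 347.4*0.227*(T − 20.4) = 0
103.99(T − 101.5) + 958.06(T − 20.4) + 78.86(T − 20.4) = 0
1140.9 T = 31708
T = 31708/1140.9 ≈ 27.79 °C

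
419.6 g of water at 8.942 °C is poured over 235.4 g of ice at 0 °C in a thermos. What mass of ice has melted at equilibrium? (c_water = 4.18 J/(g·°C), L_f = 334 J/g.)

Water can give up m c ΔT = 419.6×4.18×8.942 = 15684 J before reaching 0 °C.
Fully melting the ice requires m_ice L_f = 235.4×334 = 78624 J.
Since 15684 < 78624 J, not all the ice melts; equilibrium is at 0 °C.
Mass melted = 15684/334 ≈ 46.96 g.

m_melted ≈ 47 g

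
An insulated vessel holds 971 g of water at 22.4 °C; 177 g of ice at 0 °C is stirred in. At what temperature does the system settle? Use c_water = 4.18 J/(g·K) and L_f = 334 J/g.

T_f ≈ 6.6 °C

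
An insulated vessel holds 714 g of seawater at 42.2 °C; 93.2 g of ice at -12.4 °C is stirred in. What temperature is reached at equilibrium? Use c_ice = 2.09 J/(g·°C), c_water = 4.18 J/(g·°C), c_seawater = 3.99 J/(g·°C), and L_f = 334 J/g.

Net heat exchanged in the isolated system is zero:
ice -12.4→0 °C: 93.2·2.09·12.4 = 2415.4; latent heat to melt: 93.2·334 = 31129; warm the meltwater: 389.58 T; seawater cools: 714·3.99·(T − 42.2) = 2848.9(T − 42.2)
3238.4 T = 120222 − 33544 = 86678
T ≈ 26.77 °C. Since T > 0 °C, the all-ice-melts assumption holds.

T_f ≈ 26.8 °C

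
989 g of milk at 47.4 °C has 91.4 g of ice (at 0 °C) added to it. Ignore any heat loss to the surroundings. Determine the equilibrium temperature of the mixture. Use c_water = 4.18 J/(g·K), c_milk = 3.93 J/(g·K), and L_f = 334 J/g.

T_f ≈ 36.0 °C

Let T be the final temperature. ΣQ_i = 0:
fusion: m_ice L_f = 91.4×334 = 30528; warm the meltwater: 382.05 T; milk cools: 989×3.93×(T − 47.4) = 3886.8(T − 47.4)
4268.8 T = 184233 − 30528 = 153705
T ≈ 36.01 °C — above 0 °C, consistent with complete melting.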